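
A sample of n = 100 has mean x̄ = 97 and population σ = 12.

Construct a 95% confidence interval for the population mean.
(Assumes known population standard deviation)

Answer: (94.6480, 99.3520)

Derivation:
Confidence level: 95%, α = 0.05
z_0.025 = 1.960
SE = σ/√n = 12/√100 = 1.2000
Margin of error = 1.960 × 1.2000 = 2.3520
CI: x̄ ± margin = 97 ± 2.3520
CI: (94.6480, 99.3520)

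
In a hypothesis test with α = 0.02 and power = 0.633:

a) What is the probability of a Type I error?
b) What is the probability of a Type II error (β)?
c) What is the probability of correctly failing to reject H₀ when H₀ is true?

a) Type I error probability = α = 0.02
b) Power = P(reject H₀ | H₁ true) = 1 - β = 0.633, so Type II error probability = β = 1 - Power = 0.367
c) P(fail to reject H₀ | H₀ true) = 1 - α = 0.98

Answer: a) 0.02, b) 0.367, c) 0.98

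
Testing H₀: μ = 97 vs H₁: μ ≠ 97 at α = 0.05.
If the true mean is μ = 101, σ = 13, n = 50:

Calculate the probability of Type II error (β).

SE = σ/√n = 13/√50 = 1.8385
Critical values: μ₀ ± z_0.025×SE = 97 ± 1.960×1.8385
Acceptance region: (93.3965, 100.6035)
Under H₁ (μ = 101): z_high = (100.6035 - 101)/1.8385 = -0.2157, z_low = (93.3965 - 101)/1.8385 = -4.1357
β = P(not reject | H₁) = Φ(-0.2157) - Φ(-4.1357) ≈ 0.4146

Answer: β ≈ 0.4146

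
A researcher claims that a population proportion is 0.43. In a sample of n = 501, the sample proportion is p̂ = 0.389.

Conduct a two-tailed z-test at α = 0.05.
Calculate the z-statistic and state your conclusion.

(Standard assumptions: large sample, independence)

H₀: p = 0.43, H₁: p ≠ 0.43
Standard error: SE = √(p₀(1-p₀)/n) = √(0.43×0.57/501) = 0.022118
z-statistic: z = (p̂ - p₀)/SE = (0.389 - 0.43)/0.022118 = -1.8537
Critical value: z_0.025 = ±1.960
p-value = 0.0638
Decision: fail to reject H₀ at α = 0.05

Answer: z = -1.8537, fail to reject H₀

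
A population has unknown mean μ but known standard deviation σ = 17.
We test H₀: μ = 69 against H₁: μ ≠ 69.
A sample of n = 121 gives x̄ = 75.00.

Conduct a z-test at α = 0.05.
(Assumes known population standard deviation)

Standard error: SE = σ/√n = 17/√121 = 1.5455
z-statistic: z = (x̄ - μ₀)/SE = (75.00 - 69)/1.5455 = 3.8822
Critical value: ±1.960
p-value = 0.0001
Decision: reject H₀

Answer: z = 3.8822, reject H₀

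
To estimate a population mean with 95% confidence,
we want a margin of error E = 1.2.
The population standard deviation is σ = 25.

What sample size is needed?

z_0.025 = 1.960
n = (z×σ/E)² = (1.960×25/1.2)²
n = 1667.3611
Round up: n = 1668

Answer: n = 1668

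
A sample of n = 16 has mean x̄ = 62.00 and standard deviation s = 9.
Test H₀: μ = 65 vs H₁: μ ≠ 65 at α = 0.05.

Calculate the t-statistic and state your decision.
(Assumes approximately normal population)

Answer: t = -1.3333, fail to reject H₀

Derivation:
df = n - 1 = 15
SE = s/√n = 9/√16 = 2.2500
t = (x̄ - μ₀)/SE = (62.00 - 65)/2.2500 = -1.3333
Critical value: t_{0.025,15} = ±2.131
p-value ≈ 0.2023
Decision: fail to reject H₀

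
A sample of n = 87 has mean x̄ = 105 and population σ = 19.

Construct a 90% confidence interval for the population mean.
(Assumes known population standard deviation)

Answer: (101.6491, 108.3509)

Derivation:
Confidence level: 90%, α = 0.1
z_0.05 = 1.645
SE = σ/√n = 19/√87 = 2.0370
Margin of error = 1.645 × 2.0370 = 3.3509
CI: x̄ ± margin = 105 ± 3.3509
CI: (101.6491, 108.3509)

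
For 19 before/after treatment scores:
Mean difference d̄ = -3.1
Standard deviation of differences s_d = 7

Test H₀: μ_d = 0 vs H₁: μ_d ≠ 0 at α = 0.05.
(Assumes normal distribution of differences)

df = n - 1 = 18
SE = s_d/√n = 7/√19 = 1.6059
t = d̄/SE = -3.1/1.6059 = -1.9304
Critical value: t_{0.025,18} = ±2.101
p-value ≈ 0.0695
Decision: fail to reject H₀

Answer: t = -1.9304, fail to reject H₀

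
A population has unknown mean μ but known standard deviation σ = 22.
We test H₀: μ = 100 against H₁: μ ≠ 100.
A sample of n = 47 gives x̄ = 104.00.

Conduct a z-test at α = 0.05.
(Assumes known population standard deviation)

Answer: z = 1.2465, fail to reject H₀

Derivation:
Standard error: SE = σ/√n = 22/√47 = 3.2090
z-statistic: z = (x̄ - μ₀)/SE = (104.00 - 100)/3.2090 = 1.2465
Critical value: ±1.960
p-value = 0.2126
Decision: fail to reject H₀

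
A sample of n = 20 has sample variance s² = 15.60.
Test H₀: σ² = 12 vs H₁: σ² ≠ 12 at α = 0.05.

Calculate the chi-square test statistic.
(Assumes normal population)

Answer: χ² = 24.7000, fail to reject H₀

Derivation:
df = n - 1 = 19
χ² = (n-1)s²/σ₀² = 19×15.60/12 = 24.7000
Critical values: χ²_{0.975,19} = 8.907, χ²_{0.025,19} = 32.852
Rejection region: χ² < 8.907 or χ² > 32.852
Decision: fail to reject H₀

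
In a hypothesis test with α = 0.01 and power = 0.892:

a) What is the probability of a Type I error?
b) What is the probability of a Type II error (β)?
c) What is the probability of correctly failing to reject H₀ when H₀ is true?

Answer: a) 0.01, b) 0.108, c) 0.99

Derivation:
a) Type I error probability = α = 0.01
b) Power = P(reject H₀ | H₁ true) = 1 - β = 0.892, so Type II error probability = β = 1 - Power = 0.108
c) P(fail to reject H₀ | H₀ true) = 1 - α = 0.99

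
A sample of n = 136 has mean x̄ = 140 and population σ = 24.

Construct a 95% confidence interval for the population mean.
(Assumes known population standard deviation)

Answer: (135.9663, 144.0337)

Derivation:
Confidence level: 95%, α = 0.05
z_0.025 = 1.960
SE = σ/√n = 24/√136 = 2.0580
Margin of error = 1.960 × 2.0580 = 4.0337
CI: x̄ ± margin = 140 ± 4.0337
CI: (135.9663, 144.0337)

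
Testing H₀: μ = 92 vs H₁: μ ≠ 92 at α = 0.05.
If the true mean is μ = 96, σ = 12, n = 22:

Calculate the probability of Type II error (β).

Answer: β ≈ 0.6539

Derivation:
SE = σ/√n = 12/√22 = 2.5584
Critical values: μ₀ ± z_0.025×SE = 92 ± 1.960×2.5584
Acceptance region: (86.9855, 97.0145)
Under H₁ (μ = 96): z_high = (97.0145 - 96)/2.5584 = 0.3965, z_low = (86.9855 - 96)/2.5584 = -3.5235
β = P(not reject | H₁) = Φ(0.3965) - Φ(-3.5235) ≈ 0.6539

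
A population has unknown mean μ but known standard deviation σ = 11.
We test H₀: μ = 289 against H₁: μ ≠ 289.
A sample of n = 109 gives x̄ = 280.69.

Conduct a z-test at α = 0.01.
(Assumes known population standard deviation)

Standard error: SE = σ/√n = 11/√109 = 1.0536
z-statistic: z = (x̄ - μ₀)/SE = (280.69 - 289)/1.0536 = -7.8872
Critical value: ±2.576
p-value < 0.0001
Decision: reject H₀

Answer: z = -7.8872, reject H₀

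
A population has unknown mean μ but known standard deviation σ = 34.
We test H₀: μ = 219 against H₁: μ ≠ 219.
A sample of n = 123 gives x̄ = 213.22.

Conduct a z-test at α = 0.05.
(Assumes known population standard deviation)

Answer: z = -1.8854, fail to reject H₀

Derivation:
Standard error: SE = σ/√n = 34/√123 = 3.0657
z-statistic: z = (x̄ - μ₀)/SE = (213.22 - 219)/3.0657 = -1.8854
Critical value: ±1.960
p-value = 0.0594
Decision: fail to reject H₀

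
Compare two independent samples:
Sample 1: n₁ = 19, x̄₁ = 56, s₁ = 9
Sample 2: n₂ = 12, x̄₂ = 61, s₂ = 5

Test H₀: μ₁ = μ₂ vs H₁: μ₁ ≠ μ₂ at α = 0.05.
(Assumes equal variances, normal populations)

Answer: t = -1.7541, fail to reject H₀

Derivation:
Pooled variance: s²_p = [18×9² + 11×5²]/(29) = 59.7586
s_p = 7.7304
SE = s_p×√(1/n₁ + 1/n₂) = 7.7304×√(1/19 + 1/12) = 2.8505
t = (x̄₁ - x̄₂)/SE = (56 - 61)/2.8505 = -1.7541
df = 29, t-critical = ±2.045
Decision: fail to reject H₀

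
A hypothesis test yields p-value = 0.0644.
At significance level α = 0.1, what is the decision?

Compare p-value to α:
0.0644 < 0.1
Decision: reject H₀

Answer: reject H₀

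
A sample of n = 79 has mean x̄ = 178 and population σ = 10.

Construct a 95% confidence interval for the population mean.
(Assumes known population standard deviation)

Confidence level: 95%, α = 0.05
z_0.025 = 1.960
SE = σ/√n = 10/√79 = 1.1251
Margin of error = 1.960 × 1.1251 = 2.2052
CI: x̄ ± margin = 178 ± 2.2052
CI: (175.7948, 180.2052)

Answer: (175.7948, 180.2052)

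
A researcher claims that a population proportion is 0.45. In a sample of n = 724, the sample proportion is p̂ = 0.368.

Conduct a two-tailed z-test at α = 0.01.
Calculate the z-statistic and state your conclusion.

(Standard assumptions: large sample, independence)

H₀: p = 0.45, H₁: p ≠ 0.45
Standard error: SE = √(p₀(1-p₀)/n) = √(0.45×0.55/724) = 0.018489
z-statistic: z = (p̂ - p₀)/SE = (0.368 - 0.45)/0.018489 = -4.4351
Critical value: z_0.005 = ±2.576
p-value < 0.0001
Decision: reject H₀ at α = 0.01

Answer: z = -4.4351, reject H₀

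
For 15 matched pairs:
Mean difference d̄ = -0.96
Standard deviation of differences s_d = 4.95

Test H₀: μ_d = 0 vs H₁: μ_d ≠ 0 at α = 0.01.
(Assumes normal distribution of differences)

Answer: t = -0.7511, fail to reject H₀

Derivation:
df = n - 1 = 14
SE = s_d/√n = 4.95/√15 = 1.2781
t = d̄/SE = -0.96/1.2781 = -0.7511
Critical value: t_{0.005,14} = ±2.977
p-value ≈ 0.4650
Decision: fail to reject H₀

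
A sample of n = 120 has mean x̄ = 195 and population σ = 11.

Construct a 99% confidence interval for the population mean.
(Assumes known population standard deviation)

Confidence level: 99%, α = 0.01
z_0.005 = 2.576
SE = σ/√n = 11/√120 = 1.0042
Margin of error = 2.576 × 1.0042 = 2.5868
CI: x̄ ± margin = 195 ± 2.5868
CI: (192.4132, 197.5868)

Answer: (192.4132, 197.5868)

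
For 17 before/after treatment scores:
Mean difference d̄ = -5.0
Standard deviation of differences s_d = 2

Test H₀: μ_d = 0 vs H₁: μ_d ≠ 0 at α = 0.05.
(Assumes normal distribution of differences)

df = n - 1 = 16
SE = s_d/√n = 2/√17 = 0.4851
t = d̄/SE = -5.0/0.4851 = -10.3072
Critical value: t_{0.025,16} = ±2.120
p-value < 0.0001
Decision: reject H₀

Answer: t = -10.3072, reject H₀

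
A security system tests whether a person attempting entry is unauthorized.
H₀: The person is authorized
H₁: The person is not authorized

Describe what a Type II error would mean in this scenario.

A Type I error (probability α) occurs when we reject a true H₀.
A Type II error (probability β) occurs when we fail to reject a false H₀.

Answer: Granting entry to an unauthorized person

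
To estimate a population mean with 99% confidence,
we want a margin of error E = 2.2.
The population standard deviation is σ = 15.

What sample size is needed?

Answer: n = 309

Derivation:
z_0.005 = 2.576
n = (z×σ/E)² = (2.576×15/2.2)²
n = 308.4813
Round up: n = 309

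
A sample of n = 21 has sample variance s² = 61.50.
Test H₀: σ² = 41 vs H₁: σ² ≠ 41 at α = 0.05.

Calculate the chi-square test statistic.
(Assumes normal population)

df = n - 1 = 20
χ² = (n-1)s²/σ₀² = 20×61.50/41 = 30.0000
Critical values: χ²_{0.975,20} = 9.591, χ²_{0.025,20} = 34.170
Rejection region: χ² < 9.591 or χ² > 34.170
Decision: fail to reject H₀

Answer: χ² = 30.0000, fail to reject H₀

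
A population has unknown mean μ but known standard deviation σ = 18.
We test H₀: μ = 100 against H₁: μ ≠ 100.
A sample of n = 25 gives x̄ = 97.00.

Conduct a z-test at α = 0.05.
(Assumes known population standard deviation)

Answer: z = -0.8333, fail to reject H₀

Derivation:
Standard error: SE = σ/√n = 18/√25 = 3.6000
z-statistic: z = (x̄ - μ₀)/SE = (97.00 - 100)/3.6000 = -0.8333
Critical value: ±1.960
p-value = 0.4047
Decision: fail to reject H₀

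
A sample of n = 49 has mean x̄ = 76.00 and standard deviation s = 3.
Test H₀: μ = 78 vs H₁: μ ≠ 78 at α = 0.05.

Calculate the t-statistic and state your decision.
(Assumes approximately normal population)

Answer: t = -4.6664, reject H₀

Derivation:
df = n - 1 = 48
SE = s/√n = 3/√49 = 0.4286
t = (x̄ - μ₀)/SE = (76.00 - 78)/0.4286 = -4.6664
Critical value: t_{0.025,48} = ±2.011
p-value < 0.0001
Decision: reject H₀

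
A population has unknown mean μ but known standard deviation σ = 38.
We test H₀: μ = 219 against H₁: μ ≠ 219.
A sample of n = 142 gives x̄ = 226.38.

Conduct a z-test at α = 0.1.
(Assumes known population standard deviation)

Standard error: SE = σ/√n = 38/√142 = 3.1889
z-statistic: z = (x̄ - μ₀)/SE = (226.38 - 219)/3.1889 = 2.3143
Critical value: ±1.645
p-value = 0.0207
Decision: reject H₀

Answer: z = 2.3143, reject H₀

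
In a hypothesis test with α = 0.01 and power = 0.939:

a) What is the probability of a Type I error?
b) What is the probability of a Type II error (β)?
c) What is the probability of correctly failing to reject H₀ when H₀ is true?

a) Type I error probability = α = 0.01
b) Power = P(reject H₀ | H₁ true) = 1 - β = 0.939, so Type II error probability = β = 1 - Power = 0.061
c) P(fail to reject H₀ | H₀ true) = 1 - α = 0.99

Answer: a) 0.01, b) 0.061, c) 0.99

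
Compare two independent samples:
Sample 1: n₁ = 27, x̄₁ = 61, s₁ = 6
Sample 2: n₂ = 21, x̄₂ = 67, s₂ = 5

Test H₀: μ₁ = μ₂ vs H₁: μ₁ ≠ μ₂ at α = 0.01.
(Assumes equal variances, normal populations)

Answer: t = -3.6907, reject H₀

Derivation:
Pooled variance: s²_p = [26×6² + 20×5²]/(46) = 31.2174
s_p = 5.5873
SE = s_p×√(1/n₁ + 1/n₂) = 5.5873×√(1/27 + 1/21) = 1.6257
t = (x̄₁ - x̄₂)/SE = (61 - 67)/1.6257 = -3.6907
df = 46, t-critical = ±2.687
Decision: reject H₀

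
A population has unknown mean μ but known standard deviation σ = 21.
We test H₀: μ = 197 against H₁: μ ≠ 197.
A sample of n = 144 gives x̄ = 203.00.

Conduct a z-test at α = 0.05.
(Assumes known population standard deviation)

Answer: z = 3.4286, reject H₀

Derivation:
Standard error: SE = σ/√n = 21/√144 = 1.7500
z-statistic: z = (x̄ - μ₀)/SE = (203.00 - 197)/1.7500 = 3.4286
Critical value: ±1.960
p-value = 0.0006
Decision: reject H₀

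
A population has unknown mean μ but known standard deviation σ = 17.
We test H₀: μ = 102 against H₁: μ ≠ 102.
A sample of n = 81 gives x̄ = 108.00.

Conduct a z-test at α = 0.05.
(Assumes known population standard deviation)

Answer: z = 3.1765, reject H₀

Derivation:
Standard error: SE = σ/√n = 17/√81 = 1.8889
z-statistic: z = (x̄ - μ₀)/SE = (108.00 - 102)/1.8889 = 3.1765
Critical value: ±1.960
p-value = 0.0015
Decision: reject H₀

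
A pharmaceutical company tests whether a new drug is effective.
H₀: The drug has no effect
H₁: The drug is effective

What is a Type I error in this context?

Type I error: rejecting H₀ when it is actually true (false positive).
Type II error: failing to reject H₀ when H₁ is actually true (false negative).

Answer: Concluding the drug is effective when it actually has no effect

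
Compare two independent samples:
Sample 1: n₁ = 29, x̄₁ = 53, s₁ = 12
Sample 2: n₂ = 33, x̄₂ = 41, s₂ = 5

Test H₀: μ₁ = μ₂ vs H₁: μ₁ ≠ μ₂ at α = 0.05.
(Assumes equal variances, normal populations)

Answer: t = 5.2535, reject H₀

Derivation:
Pooled variance: s²_p = [28×12² + 32×5²]/(60) = 80.5333
s_p = 8.9740
SE = s_p×√(1/n₁ + 1/n₂) = 8.9740×√(1/29 + 1/33) = 2.2842
t = (x̄₁ - x̄₂)/SE = (53 - 41)/2.2842 = 5.2535
df = 60, t-critical = ±2.000
Decision: reject H₀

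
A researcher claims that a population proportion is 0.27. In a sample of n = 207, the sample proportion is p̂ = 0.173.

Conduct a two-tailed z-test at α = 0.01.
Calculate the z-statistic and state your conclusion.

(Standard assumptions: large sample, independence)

Answer: z = -3.1435, reject H₀

Derivation:
H₀: p = 0.27, H₁: p ≠ 0.27
Standard error: SE = √(p₀(1-p₀)/n) = √(0.27×0.73/207) = 0.030857
z-statistic: z = (p̂ - p₀)/SE = (0.173 - 0.27)/0.030857 = -3.1435
Critical value: z_0.005 = ±2.576
p-value = 0.0017
Decision: reject H₀ at α = 0.01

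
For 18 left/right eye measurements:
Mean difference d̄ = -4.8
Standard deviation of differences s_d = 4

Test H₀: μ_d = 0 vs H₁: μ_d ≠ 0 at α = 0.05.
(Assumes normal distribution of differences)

df = n - 1 = 17
SE = s_d/√n = 4/√18 = 0.9428
t = d̄/SE = -4.8/0.9428 = -5.0912
Critical value: t_{0.025,17} = ±2.110
p-value ≈ 0.0001
Decision: reject H₀

Answer: t = -5.0912, reject H₀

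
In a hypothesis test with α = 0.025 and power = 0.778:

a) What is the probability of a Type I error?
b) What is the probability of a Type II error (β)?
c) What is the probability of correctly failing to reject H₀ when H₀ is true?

a) Type I error probability = α = 0.025
b) Power = P(reject H₀ | H₁ true) = 1 - β = 0.778, so Type II error probability = β = 1 - Power = 0.222
c) P(fail to reject H₀ | H₀ true) = 1 - α = 0.975

Answer: a) 0.025, b) 0.222, c) 0.975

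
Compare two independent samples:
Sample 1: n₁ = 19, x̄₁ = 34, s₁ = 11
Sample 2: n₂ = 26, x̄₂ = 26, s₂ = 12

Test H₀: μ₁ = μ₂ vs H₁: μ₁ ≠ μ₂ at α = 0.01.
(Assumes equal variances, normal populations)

Answer: t = 2.2866, fail to reject H₀

Derivation:
Pooled variance: s²_p = [18×11² + 25×12²]/(43) = 134.3721
s_p = 11.5919
SE = s_p×√(1/n₁ + 1/n₂) = 11.5919×√(1/19 + 1/26) = 3.4986
t = (x̄₁ - x̄₂)/SE = (34 - 26)/3.4986 = 2.2866
df = 43, t-critical = ±2.695
Decision: fail to reject H₀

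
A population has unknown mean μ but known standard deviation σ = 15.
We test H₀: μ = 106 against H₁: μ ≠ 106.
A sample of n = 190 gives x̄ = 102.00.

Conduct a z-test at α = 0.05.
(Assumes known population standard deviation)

Answer: z = -3.6758, reject H₀

Derivation:
Standard error: SE = σ/√n = 15/√190 = 1.0882
z-statistic: z = (x̄ - μ₀)/SE = (102.00 - 106)/1.0882 = -3.6758
Critical value: ±1.960
p-value = 0.0002
Decision: reject H₀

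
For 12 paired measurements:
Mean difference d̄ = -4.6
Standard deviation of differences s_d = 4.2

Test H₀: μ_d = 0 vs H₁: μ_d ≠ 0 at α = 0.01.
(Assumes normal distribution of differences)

Answer: t = -3.7941, reject H₀

Derivation:
df = n - 1 = 11
SE = s_d/√n = 4.2/√12 = 1.2124
t = d̄/SE = -4.6/1.2124 = -3.7941
Critical value: t_{0.005,11} = ±3.106
p-value ≈ 0.0030
Decision: reject H₀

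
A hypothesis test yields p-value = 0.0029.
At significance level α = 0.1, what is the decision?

Compare p-value to α:
0.0029 < 0.1
Decision: reject H₀

Answer: reject H₀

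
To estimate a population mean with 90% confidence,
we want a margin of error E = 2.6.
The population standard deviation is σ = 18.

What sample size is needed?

Answer: n = 130

Derivation:
z_0.05 = 1.645
n = (z×σ/E)² = (1.645×18/2.6)²
n = 129.6971
Round up: n = 130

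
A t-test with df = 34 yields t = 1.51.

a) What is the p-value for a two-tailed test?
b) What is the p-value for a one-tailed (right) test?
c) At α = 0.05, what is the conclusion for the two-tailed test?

Using t-distribution with df = 34:
a) Two-tailed: p = 2×P(T > 1.51) = 0.1403
b) One-tailed: p = P(T > 1.51) = 0.0701
c) 0.1403 ≥ 0.05, fail to reject H₀

Answer: a) 0.1403, b) 0.0701, c) fail to reject H₀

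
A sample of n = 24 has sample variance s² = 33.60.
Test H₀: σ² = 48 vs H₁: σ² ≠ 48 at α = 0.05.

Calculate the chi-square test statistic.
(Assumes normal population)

df = n - 1 = 23
χ² = (n-1)s²/σ₀² = 23×33.60/48 = 16.1000
Critical values: χ²_{0.975,23} = 11.689, χ²_{0.025,23} = 38.076
Rejection region: χ² < 11.689 or χ² > 38.076
Decision: fail to reject H₀

Answer: χ² = 16.1000, fail to reject H₀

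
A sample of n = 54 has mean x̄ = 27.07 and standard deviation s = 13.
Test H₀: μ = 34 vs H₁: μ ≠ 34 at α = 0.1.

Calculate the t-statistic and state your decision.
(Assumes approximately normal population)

Answer: t = -3.9172, reject H₀

Derivation:
df = n - 1 = 53
SE = s/√n = 13/√54 = 1.7691
t = (x̄ - μ₀)/SE = (27.07 - 34)/1.7691 = -3.9172
Critical value: t_{0.05,53} = ±1.674
p-value ≈ 0.0003
Decision: reject H₀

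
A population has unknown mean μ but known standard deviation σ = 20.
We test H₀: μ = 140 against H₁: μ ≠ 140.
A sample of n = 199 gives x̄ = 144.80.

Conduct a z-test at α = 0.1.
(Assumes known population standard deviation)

Standard error: SE = σ/√n = 20/√199 = 1.4178
z-statistic: z = (x̄ - μ₀)/SE = (144.80 - 140)/1.4178 = 3.3855
Critical value: ±1.645
p-value = 0.0007
Decision: reject H₀

Answer: z = 3.3855, reject H₀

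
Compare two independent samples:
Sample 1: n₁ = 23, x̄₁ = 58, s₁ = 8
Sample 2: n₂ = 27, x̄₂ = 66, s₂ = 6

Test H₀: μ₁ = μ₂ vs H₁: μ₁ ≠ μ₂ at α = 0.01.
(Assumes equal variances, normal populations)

Answer: t = -4.0345, reject H₀

Derivation:
Pooled variance: s²_p = [22×8² + 26×6²]/(48) = 48.8333
s_p = 6.9881
SE = s_p×√(1/n₁ + 1/n₂) = 6.9881×√(1/23 + 1/27) = 1.9829
t = (x̄₁ - x̄₂)/SE = (58 - 66)/1.9829 = -4.0345
df = 48, t-critical = ±2.682
Decision: reject H₀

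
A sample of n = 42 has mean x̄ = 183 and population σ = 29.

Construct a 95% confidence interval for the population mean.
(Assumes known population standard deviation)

Confidence level: 95%, α = 0.05
z_0.025 = 1.960
SE = σ/√n = 29/√42 = 4.4748
Margin of error = 1.960 × 4.4748 = 8.7706
CI: x̄ ± margin = 183 ± 8.7706
CI: (174.2294, 191.7706)

Answer: (174.2294, 191.7706)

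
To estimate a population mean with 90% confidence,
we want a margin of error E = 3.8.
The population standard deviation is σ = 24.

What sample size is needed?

Answer: n = 108

Derivation:
z_0.05 = 1.645
n = (z×σ/E)² = (1.645×24/3.8)²
n = 107.9412
Round up: n = 108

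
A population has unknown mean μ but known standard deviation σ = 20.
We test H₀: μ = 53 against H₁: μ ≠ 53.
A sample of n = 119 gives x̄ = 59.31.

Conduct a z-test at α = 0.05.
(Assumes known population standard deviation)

Answer: z = 3.4417, reject H₀

Derivation:
Standard error: SE = σ/√n = 20/√119 = 1.8334
z-statistic: z = (x̄ - μ₀)/SE = (59.31 - 53)/1.8334 = 3.4417
Critical value: ±1.960
p-value = 0.0006
Decision: reject H₀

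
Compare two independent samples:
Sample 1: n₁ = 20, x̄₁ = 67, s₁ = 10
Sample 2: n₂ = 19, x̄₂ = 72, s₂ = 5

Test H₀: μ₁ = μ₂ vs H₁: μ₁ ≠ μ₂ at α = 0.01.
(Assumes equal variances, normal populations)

Pooled variance: s²_p = [19×10² + 18×5²]/(37) = 63.5135
s_p = 7.9695
SE = s_p×√(1/n₁ + 1/n₂) = 7.9695×√(1/20 + 1/19) = 2.5531
t = (x̄₁ - x̄₂)/SE = (67 - 72)/2.5531 = -1.9584
df = 37, t-critical = ±2.715
Decision: fail to reject H₀

Answer: t = -1.9584, fail to reject H₀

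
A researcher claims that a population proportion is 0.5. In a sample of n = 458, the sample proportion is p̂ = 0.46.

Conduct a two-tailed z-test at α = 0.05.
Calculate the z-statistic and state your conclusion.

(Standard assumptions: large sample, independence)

H₀: p = 0.5, H₁: p ≠ 0.5
Standard error: SE = √(p₀(1-p₀)/n) = √(0.5×0.5/458) = 0.023363
z-statistic: z = (p̂ - p₀)/SE = (0.46 - 0.5)/0.023363 = -1.7121
Critical value: z_0.025 = ±1.960
p-value = 0.0869
Decision: fail to reject H₀ at α = 0.05

Answer: z = -1.7121, fail to reject H₀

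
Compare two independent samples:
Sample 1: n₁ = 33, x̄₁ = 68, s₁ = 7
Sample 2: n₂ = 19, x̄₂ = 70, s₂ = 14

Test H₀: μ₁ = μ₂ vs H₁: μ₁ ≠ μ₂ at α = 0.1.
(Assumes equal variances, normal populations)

Answer: t = -0.6879, fail to reject H₀

Derivation:
Pooled variance: s²_p = [32×7² + 18×14²]/(50) = 101.9200
s_p = 10.0955
SE = s_p×√(1/n₁ + 1/n₂) = 10.0955×√(1/33 + 1/19) = 2.9073
t = (x̄₁ - x̄₂)/SE = (68 - 70)/2.9073 = -0.6879
df = 50, t-critical = ±1.676
Decision: fail to reject H₀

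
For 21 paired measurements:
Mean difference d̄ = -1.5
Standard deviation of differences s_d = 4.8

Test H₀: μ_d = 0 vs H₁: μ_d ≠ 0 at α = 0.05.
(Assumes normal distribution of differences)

df = n - 1 = 20
SE = s_d/√n = 4.8/√21 = 1.0474
t = d̄/SE = -1.5/1.0474 = -1.4321
Critical value: t_{0.025,20} = ±2.086
p-value ≈ 0.1676
Decision: fail to reject H₀

Answer: t = -1.4321, fail to reject H₀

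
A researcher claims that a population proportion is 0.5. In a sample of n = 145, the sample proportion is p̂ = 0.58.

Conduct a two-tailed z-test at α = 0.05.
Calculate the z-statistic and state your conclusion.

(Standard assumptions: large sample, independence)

H₀: p = 0.5, H₁: p ≠ 0.5
Standard error: SE = √(p₀(1-p₀)/n) = √(0.5×0.5/145) = 0.041523
z-statistic: z = (p̂ - p₀)/SE = (0.58 - 0.5)/0.041523 = 1.9266
Critical value: z_0.025 = ±1.960
p-value = 0.0540
Decision: fail to reject H₀ at α = 0.05

Answer: z = 1.9266, fail to reject H₀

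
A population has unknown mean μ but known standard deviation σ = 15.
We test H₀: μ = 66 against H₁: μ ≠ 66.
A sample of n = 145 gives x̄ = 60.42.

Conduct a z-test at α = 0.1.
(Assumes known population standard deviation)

Answer: z = -4.4794, reject H₀

Derivation:
Standard error: SE = σ/√n = 15/√145 = 1.2457
z-statistic: z = (x̄ - μ₀)/SE = (60.42 - 66)/1.2457 = -4.4794
Critical value: ±1.645
p-value < 0.0001
Decision: reject H₀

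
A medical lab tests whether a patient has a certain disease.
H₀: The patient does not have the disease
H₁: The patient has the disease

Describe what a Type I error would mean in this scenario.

A Type I error (probability α) occurs when we reject a true H₀.
A Type II error (probability β) occurs when we fail to reject a false H₀.

Answer: Diagnosing a healthy patient as having the disease (false positive)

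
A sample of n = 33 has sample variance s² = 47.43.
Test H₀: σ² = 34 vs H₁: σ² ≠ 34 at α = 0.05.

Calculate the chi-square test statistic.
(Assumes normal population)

Answer: χ² = 44.6400, fail to reject H₀

Derivation:
df = n - 1 = 32
χ² = (n-1)s²/σ₀² = 32×47.43/34 = 44.6400
Critical values: χ²_{0.975,32} = 18.291, χ²_{0.025,32} = 49.480
Rejection region: χ² < 18.291 or χ² > 49.480
Decision: fail to reject H₀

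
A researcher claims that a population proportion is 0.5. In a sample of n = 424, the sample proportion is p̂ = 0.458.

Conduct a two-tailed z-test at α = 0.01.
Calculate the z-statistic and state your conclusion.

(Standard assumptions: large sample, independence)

Answer: z = -1.7297, fail to reject H₀

Derivation:
H₀: p = 0.5, H₁: p ≠ 0.5
Standard error: SE = √(p₀(1-p₀)/n) = √(0.5×0.5/424) = 0.024282
z-statistic: z = (p̂ - p₀)/SE = (0.458 - 0.5)/0.024282 = -1.7297
Critical value: z_0.005 = ±2.576
p-value = 0.0837
Decision: fail to reject H₀ at α = 0.01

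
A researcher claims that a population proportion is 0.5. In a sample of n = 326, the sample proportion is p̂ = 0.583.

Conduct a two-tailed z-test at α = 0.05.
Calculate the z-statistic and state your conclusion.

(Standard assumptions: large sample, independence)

Answer: z = 2.9973, reject H₀

Derivation:
H₀: p = 0.5, H₁: p ≠ 0.5
Standard error: SE = √(p₀(1-p₀)/n) = √(0.5×0.5/326) = 0.027692
z-statistic: z = (p̂ - p₀)/SE = (0.583 - 0.5)/0.027692 = 2.9973
Critical value: z_0.025 = ±1.960
p-value = 0.0027
Decision: reject H₀ at α = 0.05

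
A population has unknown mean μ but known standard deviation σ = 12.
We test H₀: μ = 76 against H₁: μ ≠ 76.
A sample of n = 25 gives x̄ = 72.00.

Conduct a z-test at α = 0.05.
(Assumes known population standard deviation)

Answer: z = -1.6667, fail to reject H₀

Derivation:
Standard error: SE = σ/√n = 12/√25 = 2.4000
z-statistic: z = (x̄ - μ₀)/SE = (72.00 - 76)/2.4000 = -1.6667
Critical value: ±1.960
p-value = 0.0956
Decision: fail to reject H₀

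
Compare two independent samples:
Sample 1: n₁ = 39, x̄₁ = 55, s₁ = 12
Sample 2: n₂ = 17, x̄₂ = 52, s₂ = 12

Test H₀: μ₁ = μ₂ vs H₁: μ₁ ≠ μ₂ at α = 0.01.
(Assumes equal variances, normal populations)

Answer: t = 0.8602, fail to reject H₀

Derivation:
Pooled variance: s²_p = [38×12² + 16×12²]/(54) = 144.0000
s_p = 12.0000
SE = s_p×√(1/n₁ + 1/n₂) = 12.0000×√(1/39 + 1/17) = 3.4875
t = (x̄₁ - x̄₂)/SE = (55 - 52)/3.4875 = 0.8602
df = 54, t-critical = ±2.670
Decision: fail to reject H₀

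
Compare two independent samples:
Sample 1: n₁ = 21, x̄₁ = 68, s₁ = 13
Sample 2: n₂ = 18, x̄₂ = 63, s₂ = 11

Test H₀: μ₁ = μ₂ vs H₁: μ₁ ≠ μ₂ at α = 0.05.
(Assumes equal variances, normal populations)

Answer: t = 1.2841, fail to reject H₀

Derivation:
Pooled variance: s²_p = [20×13² + 17×11²]/(37) = 146.9459
s_p = 12.1221
SE = s_p×√(1/n₁ + 1/n₂) = 12.1221×√(1/21 + 1/18) = 3.8937
t = (x̄₁ - x̄₂)/SE = (68 - 63)/3.8937 = 1.2841
df = 37, t-critical = ±2.026
Decision: fail to reject H₀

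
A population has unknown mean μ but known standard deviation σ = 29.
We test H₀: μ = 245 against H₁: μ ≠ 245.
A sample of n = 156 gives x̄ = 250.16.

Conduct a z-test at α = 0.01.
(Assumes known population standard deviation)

Answer: z = 2.2223, fail to reject H₀

Derivation:
Standard error: SE = σ/√n = 29/√156 = 2.3219
z-statistic: z = (x̄ - μ₀)/SE = (250.16 - 245)/2.3219 = 2.2223
Critical value: ±2.576
p-value = 0.0263
Decision: fail to reject H₀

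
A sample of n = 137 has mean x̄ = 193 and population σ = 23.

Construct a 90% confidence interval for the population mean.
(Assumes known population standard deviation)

Confidence level: 90%, α = 0.1
z_0.05 = 1.645
SE = σ/√n = 23/√137 = 1.9650
Margin of error = 1.645 × 1.9650 = 3.2324
CI: x̄ ± margin = 193 ± 3.2324
CI: (189.7676, 196.2324)

Answer: (189.7676, 196.2324)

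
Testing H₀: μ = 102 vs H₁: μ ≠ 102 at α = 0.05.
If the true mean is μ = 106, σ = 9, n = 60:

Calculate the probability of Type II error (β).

SE = σ/√n = 9/√60 = 1.1619
Critical values: μ₀ ± z_0.025×SE = 102 ± 1.960×1.1619
Acceptance region: (99.7227, 104.2773)
Under H₁ (μ = 106): z_high = (104.2773 - 106)/1.1619 = -1.4827, z_low = (99.7227 - 106)/1.1619 = -5.4026
β = P(not reject | H₁) = Φ(-1.4827) - Φ(-5.4026) ≈ 0.0691

Answer: β ≈ 0.0691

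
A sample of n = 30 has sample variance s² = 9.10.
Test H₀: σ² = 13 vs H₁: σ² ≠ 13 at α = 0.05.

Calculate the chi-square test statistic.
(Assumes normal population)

Answer: χ² = 20.3000, fail to reject H₀

Derivation:
df = n - 1 = 29
χ² = (n-1)s²/σ₀² = 29×9.10/13 = 20.3000
Critical values: χ²_{0.975,29} = 16.047, χ²_{0.025,29} = 45.722
Rejection region: χ² < 16.047 or χ² > 45.722
Decision: fail to reject H₀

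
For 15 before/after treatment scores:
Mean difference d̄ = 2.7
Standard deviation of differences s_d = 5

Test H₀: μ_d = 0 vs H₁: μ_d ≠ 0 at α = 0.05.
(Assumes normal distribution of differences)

df = n - 1 = 14
SE = s_d/√n = 5/√15 = 1.2910
t = d̄/SE = 2.7/1.2910 = 2.0914
Critical value: t_{0.025,14} = ±2.145
p-value ≈ 0.0552
Decision: fail to reject H₀

Answer: t = 2.0914, fail to reject H₀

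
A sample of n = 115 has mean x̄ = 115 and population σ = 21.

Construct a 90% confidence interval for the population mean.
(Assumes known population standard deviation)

Confidence level: 90%, α = 0.1
z_0.05 = 1.645
SE = σ/√n = 21/√115 = 1.9583
Margin of error = 1.645 × 1.9583 = 3.2214
CI: x̄ ± margin = 115 ± 3.2214
CI: (111.7786, 118.2214)

Answer: (111.7786, 118.2214)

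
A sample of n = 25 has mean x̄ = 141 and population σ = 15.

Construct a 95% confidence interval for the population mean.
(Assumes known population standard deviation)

Confidence level: 95%, α = 0.05
z_0.025 = 1.960
SE = σ/√n = 15/√25 = 3.0000
Margin of error = 1.960 × 3.0000 = 5.8800
CI: x̄ ± margin = 141 ± 5.8800
CI: (135.1200, 146.8800)

Answer: (135.1200, 146.8800)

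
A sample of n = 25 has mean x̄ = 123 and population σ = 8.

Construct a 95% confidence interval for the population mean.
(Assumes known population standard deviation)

Answer: (119.8640, 126.1360)

Derivation:
Confidence level: 95%, α = 0.05
z_0.025 = 1.960
SE = σ/√n = 8/√25 = 1.6000
Margin of error = 1.960 × 1.6000 = 3.1360
CI: x̄ ± margin = 123 ± 3.1360
CI: (119.8640, 126.1360)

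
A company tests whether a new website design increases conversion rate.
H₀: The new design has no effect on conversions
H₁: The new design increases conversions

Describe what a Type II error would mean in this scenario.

Answer: Keeping the old design when the new one would have increased conversions

Derivation:
Type I error: rejecting H₀ when it is actually true (false positive).
Type II error: failing to reject H₀ when H₁ is actually true (false negative).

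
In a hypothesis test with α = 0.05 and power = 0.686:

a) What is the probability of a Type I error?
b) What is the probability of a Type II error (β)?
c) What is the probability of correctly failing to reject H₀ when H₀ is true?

a) Type I error probability = α = 0.05
b) Power = P(reject H₀ | H₁ true) = 1 - β = 0.686, so Type II error probability = β = 1 - Power = 0.314
c) P(fail to reject H₀ | H₀ true) = 1 - α = 0.95

Answer: a) 0.05, b) 0.314, c) 0.95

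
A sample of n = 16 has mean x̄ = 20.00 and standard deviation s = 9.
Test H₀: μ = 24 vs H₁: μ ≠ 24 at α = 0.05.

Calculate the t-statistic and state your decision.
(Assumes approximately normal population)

Answer: t = -1.7778, fail to reject H₀

Derivation:
df = n - 1 = 15
SE = s/√n = 9/√16 = 2.2500
t = (x̄ - μ₀)/SE = (20.00 - 24)/2.2500 = -1.7778
Critical value: t_{0.025,15} = ±2.131
p-value ≈ 0.0957
Decision: fail to reject H₀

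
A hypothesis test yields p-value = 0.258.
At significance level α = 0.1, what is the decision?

Answer: fail to reject H₀

Derivation:
Compare p-value to α:
0.258 ≥ 0.1
Decision: fail to reject H₀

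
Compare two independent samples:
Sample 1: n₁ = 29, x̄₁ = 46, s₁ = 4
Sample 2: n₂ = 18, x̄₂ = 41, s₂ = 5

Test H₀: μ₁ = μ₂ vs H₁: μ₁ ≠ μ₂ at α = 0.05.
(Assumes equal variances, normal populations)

Answer: t = 3.7833, reject H₀

Derivation:
Pooled variance: s²_p = [28×4² + 17×5²]/(45) = 19.4000
s_p = 4.4045
SE = s_p×√(1/n₁ + 1/n₂) = 4.4045×√(1/29 + 1/18) = 1.3216
t = (x̄₁ - x̄₂)/SE = (46 - 41)/1.3216 = 3.7833
df = 45, t-critical = ±2.014
Decision: reject H₀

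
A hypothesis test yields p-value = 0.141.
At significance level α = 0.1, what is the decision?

Compare p-value to α:
0.141 ≥ 0.1
Decision: fail to reject H₀

Answer: fail to reject H₀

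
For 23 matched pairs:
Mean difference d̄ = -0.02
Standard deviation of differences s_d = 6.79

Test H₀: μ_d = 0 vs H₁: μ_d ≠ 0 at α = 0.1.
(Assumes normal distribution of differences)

df = n - 1 = 22
SE = s_d/√n = 6.79/√23 = 1.4158
t = d̄/SE = -0.02/1.4158 = -0.0141
Critical value: t_{0.05,22} = ±1.717
p-value ≈ 0.9889
Decision: fail to reject H₀

Answer: t = -0.0141, fail to reject H₀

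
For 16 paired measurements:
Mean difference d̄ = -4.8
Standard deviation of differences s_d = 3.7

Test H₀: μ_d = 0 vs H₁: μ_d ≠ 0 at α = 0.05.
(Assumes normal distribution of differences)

df = n - 1 = 15
SE = s_d/√n = 3.7/√16 = 0.9250
t = d̄/SE = -4.8/0.9250 = -5.1892
Critical value: t_{0.025,15} = ±2.131
p-value ≈ 0.0001
Decision: reject H₀

Answer: t = -5.1892, reject H₀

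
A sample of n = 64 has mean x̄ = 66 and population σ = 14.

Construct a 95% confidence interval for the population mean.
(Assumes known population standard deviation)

Answer: (62.5700, 69.4300)

Derivation:
Confidence level: 95%, α = 0.05
z_0.025 = 1.960
SE = σ/√n = 14/√64 = 1.7500
Margin of error = 1.960 × 1.7500 = 3.4300
CI: x̄ ± margin = 66 ± 3.4300
CI: (62.5700, 69.4300)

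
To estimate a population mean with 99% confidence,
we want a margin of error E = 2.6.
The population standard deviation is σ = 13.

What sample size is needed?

z_0.005 = 2.576
n = (z×σ/E)² = (2.576×13/2.6)²
n = 165.8944
Round up: n = 166

Answer: n = 166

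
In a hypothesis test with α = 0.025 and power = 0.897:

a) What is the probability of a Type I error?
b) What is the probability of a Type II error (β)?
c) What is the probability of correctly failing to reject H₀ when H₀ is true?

Answer: a) 0.025, b) 0.103, c) 0.975

Derivation:
a) Type I error probability = α = 0.025
b) Power = P(reject H₀ | H₁ true) = 1 - β = 0.897, so Type II error probability = β = 1 - Power = 0.103
c) P(fail to reject H₀ | H₀ true) = 1 - α = 0.975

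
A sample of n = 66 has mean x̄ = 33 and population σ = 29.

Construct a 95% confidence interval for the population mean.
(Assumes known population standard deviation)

Confidence level: 95%, α = 0.05
z_0.025 = 1.960
SE = σ/√n = 29/√66 = 3.5697
Margin of error = 1.960 × 3.5697 = 6.9966
CI: x̄ ± margin = 33 ± 6.9966
CI: (26.0034, 39.9966)

Answer: (26.0034, 39.9966)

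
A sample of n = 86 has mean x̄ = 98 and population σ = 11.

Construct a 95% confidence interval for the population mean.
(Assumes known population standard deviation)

Answer: (95.6750, 100.3250)

Derivation:
Confidence level: 95%, α = 0.05
z_0.025 = 1.960
SE = σ/√n = 11/√86 = 1.1862
Margin of error = 1.960 × 1.1862 = 2.3250
CI: x̄ ± margin = 98 ± 2.3250
CI: (95.6750, 100.3250)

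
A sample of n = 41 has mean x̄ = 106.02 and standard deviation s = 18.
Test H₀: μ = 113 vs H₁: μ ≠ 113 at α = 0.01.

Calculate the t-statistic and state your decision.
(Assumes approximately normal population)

df = n - 1 = 40
SE = s/√n = 18/√41 = 2.8111
t = (x̄ - μ₀)/SE = (106.02 - 113)/2.8111 = -2.4830
Critical value: t_{0.005,40} = ±2.704
p-value ≈ 0.0173
Decision: fail to reject H₀

Answer: t = -2.4830, fail to reject H₀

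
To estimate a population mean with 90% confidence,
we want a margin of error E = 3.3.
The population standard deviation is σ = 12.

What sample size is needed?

Answer: n = 36

Derivation:
z_0.05 = 1.645
n = (z×σ/E)² = (1.645×12/3.3)²
n = 35.7821
Round up: n = 36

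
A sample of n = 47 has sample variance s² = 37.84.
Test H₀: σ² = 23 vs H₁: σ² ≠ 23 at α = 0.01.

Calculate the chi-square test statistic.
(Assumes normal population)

Answer: χ² = 75.6800, reject H₀

Derivation:
df = n - 1 = 46
χ² = (n-1)s²/σ₀² = 46×37.84/23 = 75.6800
Critical values: χ²_{0.995,46} = 25.041, χ²_{0.005,46} = 74.437
Rejection region: χ² < 25.041 or χ² > 74.437
Decision: reject H₀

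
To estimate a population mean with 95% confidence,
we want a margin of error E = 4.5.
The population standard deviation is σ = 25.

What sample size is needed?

z_0.025 = 1.960
n = (z×σ/E)² = (1.960×25/4.5)²
n = 118.5679
Round up: n = 119

Answer: n = 119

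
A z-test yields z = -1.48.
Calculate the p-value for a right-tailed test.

For z = -1.48:
p = P(Z > -1.48) = 1 - Φ(-1.48) = 0.9306

Answer: p-value ≈ 0.9306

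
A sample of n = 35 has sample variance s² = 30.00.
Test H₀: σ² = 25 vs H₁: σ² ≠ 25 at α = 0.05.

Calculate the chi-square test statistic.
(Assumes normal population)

Answer: χ² = 40.8000, fail to reject H₀

Derivation:
df = n - 1 = 34
χ² = (n-1)s²/σ₀² = 34×30.00/25 = 40.8000
Critical values: χ²_{0.975,34} = 19.806, χ²_{0.025,34} = 51.966
Rejection region: χ² < 19.806 or χ² > 51.966
Decision: fail to reject H₀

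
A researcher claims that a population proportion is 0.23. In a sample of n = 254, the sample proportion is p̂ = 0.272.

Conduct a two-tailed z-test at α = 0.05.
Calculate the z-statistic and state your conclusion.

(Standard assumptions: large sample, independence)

H₀: p = 0.23, H₁: p ≠ 0.23
Standard error: SE = √(p₀(1-p₀)/n) = √(0.23×0.77/254) = 0.026405
z-statistic: z = (p̂ - p₀)/SE = (0.272 - 0.23)/0.026405 = 1.5906
Critical value: z_0.025 = ±1.960
p-value = 0.1117
Decision: fail to reject H₀ at α = 0.05

Answer: z = 1.5906, fail to reject H₀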